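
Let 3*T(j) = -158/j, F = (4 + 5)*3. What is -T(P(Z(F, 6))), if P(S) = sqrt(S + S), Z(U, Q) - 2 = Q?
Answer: 79/6 ≈ 13.167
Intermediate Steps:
F = 27 (F = 9*3 = 27)
Z(U, Q) = 2 + Q
P(S) = sqrt(2)*sqrt(S) (P(S) = sqrt(2*S) = sqrt(2)*sqrt(S))
T(j) = -158/(3*j) (T(j) = (-158/j)/3 = -158/(3*j))
-T(P(Z(F, 6))) = -(-158)/(3*(sqrt(2)*sqrt(2 + 6))) = -(-158)/(3*(sqrt(2)*sqrt(8))) = -(-158)/(3*(sqrt(2)*(2*sqrt(2)))) = -(-158)/(3*4) = -1*(-79/6) = 79/6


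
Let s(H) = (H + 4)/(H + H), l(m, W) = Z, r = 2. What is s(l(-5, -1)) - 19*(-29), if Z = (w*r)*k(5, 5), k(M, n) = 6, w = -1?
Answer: 1654/3 ≈ 551.33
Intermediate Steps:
Z = -12 (Z = -1*2*6 = -2*6 = -12)
l(m, W) = -12
s(H) = (4 + H)/(2*H) (s(H) = (4 + H)/((2*H)) = (4 + H)*(1/(2*H)) = (4 + H)/(2*H))
s(l(-5, -1)) - 19*(-29) = (½)*(4 - 12)/(-12) - 19*(-29) = (½)*(-1/12)*(-8) + 551 = ⅓ + 551 = 1654/3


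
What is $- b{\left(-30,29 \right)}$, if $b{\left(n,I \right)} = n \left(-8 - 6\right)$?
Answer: $-420$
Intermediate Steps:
$b{\left(n,I \right)} = - 14 n$ ($b{\left(n,I \right)} = n \left(-14\right) = - 14 n$)
$- b{\left(-30,29 \right)} = - \left(-14\right) \left(-30\right) = \left(-1\right) 420 = -420$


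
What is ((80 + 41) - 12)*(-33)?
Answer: -3597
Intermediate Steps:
((80 + 41) - 12)*(-33) = (121 - 12)*(-33) = 109*(-33) = -3597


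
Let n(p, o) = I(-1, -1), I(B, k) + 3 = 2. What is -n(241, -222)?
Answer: 1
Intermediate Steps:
I(B, k) = -1 (I(B, k) = -3 + 2 = -1)
n(p, o) = -1
-n(241, -222) = -1*(-1) = 1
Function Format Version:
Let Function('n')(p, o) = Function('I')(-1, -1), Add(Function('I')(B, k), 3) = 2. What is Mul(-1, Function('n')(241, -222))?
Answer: 1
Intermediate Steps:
Function('I')(B, k) = -1 (Function('I')(B, k) = Add(-3, 2) = -1)
Function('n')(p, o) = -1
Mul(-1, Function('n')(241, -222)) = Mul(-1, -1) = 1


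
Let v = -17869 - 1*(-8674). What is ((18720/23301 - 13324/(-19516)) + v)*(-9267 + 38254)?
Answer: -11729129420866/44013 ≈ -2.6649e+8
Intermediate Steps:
v = -9195 (v = -17869 + 8674 = -9195)
((18720/23301 - 13324/(-19516)) + v)*(-9267 + 38254) = ((18720/23301 - 13324/(-19516)) - 9195)*(-9267 + 38254) = ((18720*(1/23301) - 13324*(-1/19516)) - 9195)*28987 = ((2080/2589 + 3331/4879) - 9195)*28987 = (18772279/12631731 - 9195)*28987 = -116129994266/12631731*28987 = -11729129420866/44013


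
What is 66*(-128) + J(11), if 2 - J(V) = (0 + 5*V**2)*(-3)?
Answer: -6631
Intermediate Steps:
J(V) = 2 + 15*V**2 (J(V) = 2 - (0 + 5*V**2)*(-3) = 2 - 5*V**2*(-3) = 2 - (-15)*V**2 = 2 + 15*V**2)
66*(-128) + J(11) = 66*(-128) + (2 + 15*11**2) = -8448 + (2 + 15*121) = -8448 + (2 + 1815) = -8448 + 1817 = -6631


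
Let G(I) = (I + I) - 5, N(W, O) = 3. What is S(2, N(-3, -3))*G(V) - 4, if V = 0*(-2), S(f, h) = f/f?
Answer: -9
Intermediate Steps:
S(f, h) = 1
V = 0
G(I) = -5 + 2*I (G(I) = 2*I - 5 = -5 + 2*I)
S(2, N(-3, -3))*G(V) - 4 = 1*(-5 + 2*0) - 4 = 1*(-5 + 0) - 4 = 1*(-5) - 4 = -5 - 4 = -9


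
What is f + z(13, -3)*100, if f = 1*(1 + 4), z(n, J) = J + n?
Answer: 1005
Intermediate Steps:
f = 5 (f = 1*5 = 5)
f + z(13, -3)*100 = 5 + (-3 + 13)*100 = 5 + 10*100 = 5 + 1000 = 1005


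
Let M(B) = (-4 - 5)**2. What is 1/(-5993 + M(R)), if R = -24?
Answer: -1/5912 ≈ -0.00016915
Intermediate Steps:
M(B) = 81 (M(B) = (-9)**2 = 81)
1/(-5993 + M(R)) = 1/(-5993 + 81) = 1/(-5912) = -1/5912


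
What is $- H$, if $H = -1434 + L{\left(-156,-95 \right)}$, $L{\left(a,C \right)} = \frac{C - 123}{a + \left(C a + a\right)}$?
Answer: $\frac{10402345}{7254} \approx 1434.0$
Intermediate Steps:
$L{\left(a,C \right)} = \frac{-123 + C}{2 a + C a}$ ($L{\left(a,C \right)} = \frac{-123 + C}{a + \left(a + C a\right)} = \frac{-123 + C}{2 a + C a}$)
$H = - \frac{10402345}{7254}$ ($H = -1434 + \frac{-123 - 95}{\left(-156\right) \left(2 - 95\right)} = -1434 - \frac{1}{156} \frac{1}{-93} \left(-218\right) = -1434 - \left(- \frac{1}{14508}\right) \left(-218\right) = -1434 - \frac{109}{7254} = - \frac{10402345}{7254} \approx -1434.0$)
$- H = \left(-1\right) \left(- \frac{10402345}{7254}\right) = \frac{10402345}{7254}$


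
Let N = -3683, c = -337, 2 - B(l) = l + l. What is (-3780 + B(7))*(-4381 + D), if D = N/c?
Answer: 5584531488/337 ≈ 1.6571e+7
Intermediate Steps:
B(l) = 2 - 2*l (B(l) = 2 - (l + l) = 2 - 2*l)
D = 3683/337 (D = -3683/(-337) = -3683*(-1/337) = 3683/337 ≈ 10.929)
(-3780 + B(7))*(-4381 + D) = (-3780 + (2 - 2*7))*(-4381 + 3683/337) = (-3780 + (2 - 14))*(-1472714/337) = (-3780 - 12)*(-1472714/337) = -3792*(-1472714/337) = 5584531488/337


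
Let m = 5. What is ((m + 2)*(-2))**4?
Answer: 38416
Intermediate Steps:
((m + 2)*(-2))**4 = ((5 + 2)*(-2))**4 = (7*(-2))**4 = (-14)**4 = 38416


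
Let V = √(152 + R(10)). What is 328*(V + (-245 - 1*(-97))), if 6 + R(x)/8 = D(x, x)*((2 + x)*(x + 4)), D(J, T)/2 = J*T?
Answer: -48544 + 656*√67226 ≈ 1.2154e+5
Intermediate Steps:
D(J, T) = 2*J*T (D(J, T) = 2*(J*T) = 2*J*T)
R(x) = -48 + 16*x²*(2 + x)*(4 + x) (R(x) = -48 + 8*((2*x*x)*((2 + x)*(x + 4))) = -48 + 8*((2*x²)*((2 + x)*(4 + x))) = -48 + 8*(2*x²*(2 + x)*(4 + x)) = -48 + 16*x²*(2 + x)*(4 + x))
V = 2*√67226 (V = √(152 + (-48 + 16*10⁴ + 96*10³ + 128*10²)) = √(152 + (-48 + 16*10000 + 96*1000 + 128*100)) = √(152 + (-48 + 160000 + 96000 + 12800)) = √(152 + 268752) = √268904 = 2*√67226 ≈ 518.56)
328*(V + (-245 - 1*(-97))) = 328*(2*√67226 + (-245 - 1*(-97))) = 328*(2*√67226 + (-245 + 97)) = 328*(2*√67226 - 148) = 328*(-148 + 2*√67226) = -48544 + 656*√67226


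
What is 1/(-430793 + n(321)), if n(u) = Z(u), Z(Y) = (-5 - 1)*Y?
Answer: -1/432719 ≈ -2.3110e-6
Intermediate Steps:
Z(Y) = -6*Y
n(u) = -6*u
1/(-430793 + n(321)) = 1/(-430793 - 6*321) = 1/(-430793 - 1926) = 1/(-432719) = -1/432719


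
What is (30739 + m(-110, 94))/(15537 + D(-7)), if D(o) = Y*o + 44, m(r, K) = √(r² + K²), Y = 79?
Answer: 30739/15028 + √5234/7514 ≈ 2.0551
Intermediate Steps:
m(r, K) = √(K² + r²)
D(o) = 44 + 79*o (D(o) = 79*o + 44 = 44 + 79*o)
(30739 + m(-110, 94))/(15537 + D(-7)) = (30739 + √(94² + (-110)²))/(15537 + (44 + 79*(-7))) = (30739 + √(8836 + 12100))/(15537 + (44 - 553)) = (30739 + √20936)/(15537 - 509) = (30739 + 2*√5234)/15028 = (30739 + 2*√5234)*(1/15028) = 30739/15028 + √5234/7514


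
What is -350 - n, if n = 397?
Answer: -747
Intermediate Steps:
-350 - n = -350 - 1*397 = -350 - 397 = -747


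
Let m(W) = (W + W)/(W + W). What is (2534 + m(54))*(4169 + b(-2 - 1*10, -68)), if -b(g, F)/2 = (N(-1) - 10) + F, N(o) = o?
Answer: 10968945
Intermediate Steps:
m(W) = 1 (m(W) = (2*W)/((2*W)) = (2*W)*(1/(2*W)) = 1)
b(g, F) = 22 - 2*F (b(g, F) = -2*((-1 - 10) + F) = -2*(-11 + F) = 22 - 2*F)
(2534 + m(54))*(4169 + b(-2 - 1*10, -68)) = (2534 + 1)*(4169 + (22 - 2*(-68))) = 2535*(4169 + (22 + 136)) = 2535*(4169 + 158) = 2535*4327 = 10968945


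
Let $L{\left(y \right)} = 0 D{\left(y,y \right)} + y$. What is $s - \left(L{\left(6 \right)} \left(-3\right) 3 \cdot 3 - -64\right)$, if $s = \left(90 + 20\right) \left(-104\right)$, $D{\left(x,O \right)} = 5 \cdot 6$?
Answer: $-11342$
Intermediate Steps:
$D{\left(x,O \right)} = 30$
$L{\left(y \right)} = y$ ($L{\left(y \right)} = 0 \cdot 30 + y = 0 + y = y$)
$s = -11440$ ($s = 110 \left(-104\right) = -11440$)
$s - \left(L{\left(6 \right)} \left(-3\right) 3 \cdot 3 - -64\right) = -11440 - \left(6 \left(-3\right) 3 \cdot 3 - -64\right) = -11440 - \left(6 \left(\left(-9\right) 3\right) + 64\right) = -11440 - \left(6 \left(-27\right) + 64\right) = -11440 - \left(-162 + 64\right) = -11440 - -98 = -11440 + 98 = -11342$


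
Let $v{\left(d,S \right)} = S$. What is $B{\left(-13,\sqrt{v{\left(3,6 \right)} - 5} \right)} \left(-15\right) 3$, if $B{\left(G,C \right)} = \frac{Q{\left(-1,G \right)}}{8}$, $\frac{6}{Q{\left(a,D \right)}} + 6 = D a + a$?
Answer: $- \frac{45}{8} \approx -5.625$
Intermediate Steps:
$Q{\left(a,D \right)} = \frac{6}{-6 + a + D a}$ ($Q{\left(a,D \right)} = \frac{6}{-6 + \left(D a + a\right)} = \frac{6}{-6 + \left(a + D a\right)} = \frac{6}{-6 + a + D a}$)
$B{\left(G,C \right)} = \frac{3}{4 \left(-7 - G\right)}$ ($B{\left(G,C \right)} = \frac{6 \frac{1}{-6 - 1 + G \left(-1\right)}}{8} = \frac{6}{-6 - 1 - G} \frac{1}{8} = \frac{6}{-7 - G} \frac{1}{8} = \frac{3}{4 \left(-7 - G\right)}$)
$B{\left(-13,\sqrt{v{\left(3,6 \right)} - 5} \right)} \left(-15\right) 3 = \frac{3}{4 \left(-7 - -13\right)} \left(-15\right) 3 = \frac{3}{4 \left(-7 + 13\right)} \left(-15\right) 3 = \frac{3}{4 \cdot 6} \left(-15\right) 3 = \frac{3}{4} \cdot \frac{1}{6} \left(-15\right) 3 = \frac{1}{8} \left(-15\right) 3 = \left(- \frac{15}{8}\right) 3 = - \frac{45}{8}$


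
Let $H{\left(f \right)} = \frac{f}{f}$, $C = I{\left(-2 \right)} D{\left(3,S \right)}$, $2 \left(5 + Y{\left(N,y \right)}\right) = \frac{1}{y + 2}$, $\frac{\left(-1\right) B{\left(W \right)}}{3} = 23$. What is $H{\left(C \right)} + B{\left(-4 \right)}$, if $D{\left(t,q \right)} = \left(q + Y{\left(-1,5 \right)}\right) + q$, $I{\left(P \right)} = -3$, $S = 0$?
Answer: $-68$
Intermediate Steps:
$B{\left(W \right)} = -69$ ($B{\left(W \right)} = \left(-3\right) 23 = -69$)
$Y{\left(N,y \right)} = -5 + \frac{1}{2 \left(2 + y\right)}$ ($Y{\left(N,y \right)} = -5 + \frac{1}{2 \left(y + 2\right)} = -5 + \frac{1}{2 \left(2 + y\right)}$)
$D{\left(t,q \right)} = - \frac{69}{14} + 2 q$ ($D{\left(t,q \right)} = \left(q + \frac{-19 - 50}{2 \left(2 + 5\right)}\right) + q = \left(q + \frac{-19 - 50}{2 \cdot 7}\right) + q = \left(q + \frac{1}{2} \cdot \frac{1}{7} \left(-69\right)\right) + q = \left(q - \frac{69}{14}\right) + q = \left(- \frac{69}{14} + q\right) + q = - \frac{69}{14} + 2 q$)
$C = \frac{207}{14}$ ($C = - 3 \left(- \frac{69}{14} + 2 \cdot 0\right) = - 3 \left(- \frac{69}{14} + 0\right) = \left(-3\right) \left(- \frac{69}{14}\right) = \frac{207}{14} \approx 14.786$)
$H{\left(f \right)} = 1$
$H{\left(C \right)} + B{\left(-4 \right)} = 1 - 69 = -68$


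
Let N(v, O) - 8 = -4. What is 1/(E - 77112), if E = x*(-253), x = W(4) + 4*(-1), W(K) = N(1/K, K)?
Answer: -1/77112 ≈ -1.2968e-5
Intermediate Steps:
N(v, O) = 4 (N(v, O) = 8 - 4 = 4)
W(K) = 4
x = 0 (x = 4 + 4*(-1) = 4 - 4 = 0)
E = 0 (E = 0*(-253) = 0)
1/(E - 77112) = 1/(0 - 77112) = 1/(-77112) = -1/77112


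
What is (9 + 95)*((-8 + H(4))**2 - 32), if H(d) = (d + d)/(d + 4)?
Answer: 1768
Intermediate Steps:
H(d) = 2*d/(4 + d) (H(d) = (2*d)/(4 + d) = 2*d/(4 + d))
(9 + 95)*((-8 + H(4))**2 - 32) = (9 + 95)*((-8 + 2*4/(4 + 4))**2 - 32) = 104*((-8 + 2*4/8)**2 - 32) = 104*((-8 + 2*4*(1/8))**2 - 32) = 104*((-8 + 1)**2 - 32) = 104*((-7)**2 - 32) = 104*(49 - 32) = 104*17 = 1768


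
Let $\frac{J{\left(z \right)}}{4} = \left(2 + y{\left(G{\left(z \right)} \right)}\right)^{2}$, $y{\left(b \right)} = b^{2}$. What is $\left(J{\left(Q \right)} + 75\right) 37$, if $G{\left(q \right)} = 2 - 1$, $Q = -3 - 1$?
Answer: $4107$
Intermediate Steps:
$Q = -4$ ($Q = -3 - 1 = -4$)
$G{\left(q \right)} = 1$ ($G{\left(q \right)} = 2 - 1 = 1$)
$J{\left(z \right)} = 36$ ($J{\left(z \right)} = 4 \left(2 + 1^{2}\right)^{2} = 4 \left(2 + 1\right)^{2} = 4 \cdot 3^{2} = 4 \cdot 9 = 36$)
$\left(J{\left(Q \right)} + 75\right) 37 = \left(36 + 75\right) 37 = 111 \cdot 37 = 4107$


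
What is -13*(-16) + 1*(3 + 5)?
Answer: 216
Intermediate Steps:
-13*(-16) + 1*(3 + 5) = 208 + 1*8 = 208 + 8 = 216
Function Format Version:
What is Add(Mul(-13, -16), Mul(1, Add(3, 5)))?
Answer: 216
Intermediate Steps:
Add(Mul(-13, -16), Mul(1, Add(3, 5))) = Add(208, Mul(1, 8)) = Add(208, 8) = 216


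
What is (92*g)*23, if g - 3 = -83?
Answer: -169280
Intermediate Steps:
g = -80 (g = 3 - 83 = -80)
(92*g)*23 = (92*(-80))*23 = -7360*23 = -169280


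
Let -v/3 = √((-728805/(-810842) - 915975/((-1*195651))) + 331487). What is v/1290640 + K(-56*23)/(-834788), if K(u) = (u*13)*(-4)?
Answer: -16744/208697 - 3*√102997197965715887407381538/22749974779332320 ≈ -0.081569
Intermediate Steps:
K(u) = -52*u (K(u) = (13*u)*(-4) = -52*u)
v = -3*√102997197965715887407381538/17626894238 (v = -3*√((-728805/(-810842) - 915975/((-1*195651))) + 331487) = -3*√((-728805*(-1/810842) - 915975/(-195651)) + 331487) = -3*√((728805/810842 - 915975*(-1/195651)) + 331487) = -3*√((728805/810842 + 101775/21739) + 331487) = -3*√(98366936445/17626894238 + 331487) = -3*√102997197965715887407381538/17626894238 ≈ -1727.3)
v/1290640 + K(-56*23)/(-834788) = -3*√102997197965715887407381538/17626894238/1290640 - (-2912)*23/(-834788) = -3*√102997197965715887407381538/17626894238*(1/1290640) - 52*(-1288)*(-1/834788) = -3*√102997197965715887407381538/22749974779332320 + 66976*(-1/834788) = -3*√102997197965715887407381538/22749974779332320 - 16744/208697 = -16744/208697 - 3*√102997197965715887407381538/22749974779332320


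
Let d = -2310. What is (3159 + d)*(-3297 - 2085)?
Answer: -4569318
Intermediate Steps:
(3159 + d)*(-3297 - 2085) = (3159 - 2310)*(-3297 - 2085) = 849*(-5382) = -4569318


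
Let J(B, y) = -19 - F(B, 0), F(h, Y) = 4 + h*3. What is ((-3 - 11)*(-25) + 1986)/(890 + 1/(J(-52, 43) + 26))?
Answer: 371424/141511 ≈ 2.6247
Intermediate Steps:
F(h, Y) = 4 + 3*h
J(B, y) = -23 - 3*B (J(B, y) = -19 - (4 + 3*B) = -19 + (-4 - 3*B) = -23 - 3*B)
((-3 - 11)*(-25) + 1986)/(890 + 1/(J(-52, 43) + 26)) = ((-3 - 11)*(-25) + 1986)/(890 + 1/((-23 - 3*(-52)) + 26)) = (-14*(-25) + 1986)/(890 + 1/((-23 + 156) + 26)) = (350 + 1986)/(890 + 1/(133 + 26)) = 2336/(890 + 1/159) = 2336/(141511/159) = 2336*(159/141511) = 371424/141511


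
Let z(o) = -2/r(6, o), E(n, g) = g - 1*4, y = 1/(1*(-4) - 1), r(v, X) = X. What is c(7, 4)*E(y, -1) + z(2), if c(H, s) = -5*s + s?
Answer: 79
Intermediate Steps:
c(H, s) = -4*s
y = -⅕ (y = 1/(-4 - 1) = 1/(-5) = -⅕ ≈ -0.20000)
E(n, g) = -4 + g (E(n, g) = g - 4 = -4 + g)
z(o) = -2/o
c(7, 4)*E(y, -1) + z(2) = (-4*4)*(-4 - 1) - 2/2 = -16*(-5) - 2*½ = 80 - 1 = 79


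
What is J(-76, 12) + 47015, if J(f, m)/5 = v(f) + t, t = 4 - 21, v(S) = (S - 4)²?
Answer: 78930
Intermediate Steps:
v(S) = (-4 + S)²
t = -17
J(f, m) = -85 + 5*(-4 + f)² (J(f, m) = 5*((-4 + f)² - 17) = 5*(-17 + (-4 + f)²) = -85 + 5*(-4 + f)²)
J(-76, 12) + 47015 = (-85 + 5*(-4 - 76)²) + 47015 = (-85 + 5*(-80)²) + 47015 = (-85 + 5*6400) + 47015 = (-85 + 32000) + 47015 = 31915 + 47015 = 78930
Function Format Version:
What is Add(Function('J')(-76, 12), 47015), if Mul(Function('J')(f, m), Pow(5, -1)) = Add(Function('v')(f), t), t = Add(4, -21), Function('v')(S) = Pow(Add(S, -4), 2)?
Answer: 78930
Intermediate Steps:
Function('v')(S) = Pow(Add(-4, S), 2)
t = -17
Function('J')(f, m) = Add(-85, Mul(5, Pow(Add(-4, f), 2))) (Function('J')(f, m) = Mul(5, Add(Pow(Add(-4, f), 2), -17)) = Mul(5, Add(-17, Pow(Add(-4, f), 2))) = Add(-85, Mul(5, Pow(Add(-4, f), 2))))
Add(Function('J')(-76, 12), 47015) = Add(Add(-85, Mul(5, Pow(Add(-4, -76), 2))), 47015) = Add(Add(-85, Mul(5, Pow(-80, 2))), 47015) = Add(Add(-85, Mul(5, 6400)), 47015) = Add(Add(-85, 32000), 47015) = Add(31915, 47015) = 78930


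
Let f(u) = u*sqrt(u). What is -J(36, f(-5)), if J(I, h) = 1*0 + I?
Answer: -36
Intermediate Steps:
f(u) = u**(3/2)
J(I, h) = I (J(I, h) = 0 + I = I)
-J(36, f(-5)) = -1*36 = -36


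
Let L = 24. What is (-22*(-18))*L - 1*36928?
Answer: -27424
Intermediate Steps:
(-22*(-18))*L - 1*36928 = -22*(-18)*24 - 1*36928 = 396*24 - 36928 = 9504 - 36928 = -27424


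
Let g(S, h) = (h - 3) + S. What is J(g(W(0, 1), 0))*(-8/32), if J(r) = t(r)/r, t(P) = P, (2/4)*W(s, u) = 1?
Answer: -¼ ≈ -0.25000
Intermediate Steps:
W(s, u) = 2 (W(s, u) = 2*1 = 2)
g(S, h) = -3 + S + h (g(S, h) = (-3 + h) + S = -3 + S + h)
J(r) = 1 (J(r) = r/r = 1)
J(g(W(0, 1), 0))*(-8/32) = 1*(-8/32) = 1*(-8*1/32) = 1*(-¼) = -¼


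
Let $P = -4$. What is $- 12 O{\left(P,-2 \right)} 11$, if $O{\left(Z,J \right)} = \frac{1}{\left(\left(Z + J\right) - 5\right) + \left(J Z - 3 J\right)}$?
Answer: $-44$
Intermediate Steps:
$O{\left(Z,J \right)} = \frac{1}{-5 + Z - 2 J + J Z}$ ($O{\left(Z,J \right)} = \frac{1}{\left(\left(J + Z\right) - 5\right) + \left(- 3 J + J Z\right)} = \frac{1}{\left(-5 + J + Z\right) + \left(- 3 J + J Z\right)} = \frac{1}{-5 + Z - 2 J + J Z}$)
$- 12 O{\left(P,-2 \right)} 11 = - \frac{12}{-5 - 4 - -4 - -8} \cdot 11 = - \frac{12}{-5 - 4 + 4 + 8} \cdot 11 = - \frac{12}{3} \cdot 11 = \left(-12\right) \frac{1}{3} \cdot 11 = \left(-4\right) 11 = -44$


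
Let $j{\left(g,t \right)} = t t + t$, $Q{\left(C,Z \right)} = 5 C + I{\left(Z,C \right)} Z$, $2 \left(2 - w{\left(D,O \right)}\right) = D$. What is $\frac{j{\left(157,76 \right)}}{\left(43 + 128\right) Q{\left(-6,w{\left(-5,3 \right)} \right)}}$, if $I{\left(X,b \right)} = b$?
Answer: $- \frac{308}{513} \approx -0.60039$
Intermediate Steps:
$w{\left(D,O \right)} = 2 - \frac{D}{2}$
$Q{\left(C,Z \right)} = 5 C + C Z$
$j{\left(g,t \right)} = t + t^{2}$ ($j{\left(g,t \right)} = t^{2} + t = t + t^{2}$)
$\frac{j{\left(157,76 \right)}}{\left(43 + 128\right) Q{\left(-6,w{\left(-5,3 \right)} \right)}} = \frac{76 \left(1 + 76\right)}{\left(43 + 128\right) \left(- 6 \left(5 + \left(2 - - \frac{5}{2}\right)\right)\right)} = \frac{76 \cdot 77}{171 \left(- 6 \left(5 + \left(2 + \frac{5}{2}\right)\right)\right)} = \frac{5852}{171 \left(- 6 \left(5 + \frac{9}{2}\right)\right)} = \frac{5852}{171 \left(\left(-6\right) \frac{19}{2}\right)} = \frac{5852}{171 \left(-57\right)} = \frac{5852}{-9747} = 5852 \left(- \frac{1}{9747}\right) = - \frac{308}{513}$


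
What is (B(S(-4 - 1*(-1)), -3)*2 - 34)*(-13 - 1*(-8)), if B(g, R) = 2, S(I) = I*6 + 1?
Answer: 150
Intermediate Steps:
S(I) = 1 + 6*I (S(I) = 6*I + 1 = 1 + 6*I)
(B(S(-4 - 1*(-1)), -3)*2 - 34)*(-13 - 1*(-8)) = (2*2 - 34)*(-13 - 1*(-8)) = (4 - 34)*(-13 + 8) = -30*(-5) = 150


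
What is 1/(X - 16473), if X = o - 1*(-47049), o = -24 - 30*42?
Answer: 1/29292 ≈ 3.4139e-5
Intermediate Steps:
o = -1284 (o = -24 - 1260 = -1284)
X = 45765 (X = -1284 - 1*(-47049) = -1284 + 47049 = 45765)
1/(X - 16473) = 1/(45765 - 16473) = 1/29292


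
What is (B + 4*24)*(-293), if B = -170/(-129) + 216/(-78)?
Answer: -46457494/1677 ≈ -27703.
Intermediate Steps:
B = -2434/1677 (B = -170*(-1/129) + 216*(-1/78) = 170/129 - 36/13 = -2434/1677 ≈ -1.4514)
(B + 4*24)*(-293) = (-2434/1677 + 4*24)*(-293) = (-2434/1677 + 96)*(-293) = (158558/1677)*(-293) = -46457494/1677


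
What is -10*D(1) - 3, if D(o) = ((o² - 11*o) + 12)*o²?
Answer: -23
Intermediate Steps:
D(o) = o²*(12 + o² - 11*o) (D(o) = (12 + o² - 11*o)*o² = o²*(12 + o² - 11*o))
-10*D(1) - 3 = -10*1²*(12 + 1² - 11*1) - 3 = -10*(12 + 1 - 11) - 3 = -10*2 - 3 = -20 - 3 = -23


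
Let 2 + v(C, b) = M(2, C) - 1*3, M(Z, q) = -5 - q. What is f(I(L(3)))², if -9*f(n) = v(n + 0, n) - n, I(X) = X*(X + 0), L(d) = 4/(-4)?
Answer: 16/9 ≈ 1.7778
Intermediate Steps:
v(C, b) = -10 - C (v(C, b) = -2 + ((-5 - C) - 1*3) = -2 + ((-5 - C) - 3) = -2 + (-8 - C) = -10 - C)
L(d) = -1 (L(d) = 4*(-¼) = -1)
I(X) = X² (I(X) = X*X = X²)
f(n) = 10/9 + 2*n/9 (f(n) = -((-10 - (n + 0)) - n)/9 = -((-10 - n) - n)/9 = -(-10 - 2*n)/9 = 10/9 + 2*n/9)
f(I(L(3)))² = (10/9 + (2/9)*(-1)²)² = (10/9 + (2/9)*1)² = (10/9 + 2/9)² = (4/3)² = 16/9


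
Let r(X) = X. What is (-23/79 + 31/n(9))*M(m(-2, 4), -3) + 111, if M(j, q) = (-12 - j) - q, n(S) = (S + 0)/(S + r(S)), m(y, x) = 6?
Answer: -64356/79 ≈ -814.63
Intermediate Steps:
n(S) = ½ (n(S) = (S + 0)/(S + S) = S/((2*S)) = S*(1/(2*S)) = ½)
M(j, q) = -12 - j - q
(-23/79 + 31/n(9))*M(m(-2, 4), -3) + 111 = (-23/79 + 31/(½))*(-12 - 1*6 - 1*(-3)) + 111 = (-23*1/79 + 31*2)*(-12 - 6 + 3) + 111 = (-23/79 + 62)*(-15) + 111 = (4875/79)*(-15) + 111 = -73125/79 + 111 = -64356/79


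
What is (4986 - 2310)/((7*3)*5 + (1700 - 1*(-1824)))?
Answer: 2676/3629 ≈ 0.73739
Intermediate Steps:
(4986 - 2310)/((7*3)*5 + (1700 - 1*(-1824))) = 2676/(21*5 + (1700 + 1824)) = 2676/(105 + 3524) = 2676/3629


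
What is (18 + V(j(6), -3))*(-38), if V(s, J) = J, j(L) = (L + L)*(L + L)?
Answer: -570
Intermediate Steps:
j(L) = 4*L² (j(L) = (2*L)*(2*L) = 4*L²)
(18 + V(j(6), -3))*(-38) = (18 - 3)*(-38) = 15*(-38) = -570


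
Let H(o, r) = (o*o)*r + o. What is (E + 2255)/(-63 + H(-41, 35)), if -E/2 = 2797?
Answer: -1113/19577 ≈ -0.056852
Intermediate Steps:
E = -5594 (E = -2*2797 = -5594)
H(o, r) = o + r*o² (H(o, r) = o²*r + o = r*o² + o = o + r*o²)
(E + 2255)/(-63 + H(-41, 35)) = (-5594 + 2255)/(-63 - 41*(1 - 41*35)) = -3339/(-63 - 41*(1 - 1435)) = -3339/(-63 - 41*(-1434)) = -3339/(-63 + 58794) = -3339/58731 = -3339*1/58731 = -1113/19577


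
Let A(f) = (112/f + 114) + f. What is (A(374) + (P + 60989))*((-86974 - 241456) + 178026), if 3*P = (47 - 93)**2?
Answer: -5246761870628/561 ≈ -9.3525e+9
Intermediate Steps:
A(f) = 114 + f + 112/f (A(f) = (114 + 112/f) + f = 114 + f + 112/f)
P = 2116/3 (P = (47 - 93)**2/3 = (1/3)*(-46)**2 = (1/3)*2116 = 2116/3 ≈ 705.33)
(A(374) + (P + 60989))*((-86974 - 241456) + 178026) = ((114 + 374 + 112/374) + (2116/3 + 60989))*((-86974 - 241456) + 178026) = ((114 + 374 + 112*(1/374)) + 185083/3)*(-328430 + 178026) = ((114 + 374 + 56/187) + 185083/3)*(-150404) = (91312/187 + 185083/3)*(-150404) = (34884457/561)*(-150404) = -5246761870628/561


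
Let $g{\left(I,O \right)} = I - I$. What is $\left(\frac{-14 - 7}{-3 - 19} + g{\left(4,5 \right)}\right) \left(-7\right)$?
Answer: $- \frac{147}{22} \approx -6.6818$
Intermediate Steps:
$g{\left(I,O \right)} = 0$
$\left(\frac{-14 - 7}{-3 - 19} + g{\left(4,5 \right)}\right) \left(-7\right) = \left(\frac{-14 - 7}{-3 - 19} + 0\right) \left(-7\right) = \left(- \frac{21}{-22} + 0\right) \left(-7\right) = \left(\left(-21\right) \left(- \frac{1}{22}\right) + 0\right) \left(-7\right) = \left(\frac{21}{22} + 0\right) \left(-7\right) = \frac{21}{22} \left(-7\right) = - \frac{147}{22}$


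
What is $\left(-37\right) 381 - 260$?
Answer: $-14357$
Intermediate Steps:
$\left(-37\right) 381 - 260 = -14097 - 260 = -14357$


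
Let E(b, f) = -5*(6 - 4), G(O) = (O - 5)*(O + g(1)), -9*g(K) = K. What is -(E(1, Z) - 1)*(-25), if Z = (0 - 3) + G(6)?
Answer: -275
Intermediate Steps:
g(K) = -K/9
G(O) = (-5 + O)*(-1/9 + O) (G(O) = (O - 5)*(O - 1/9*1) = (-5 + O)*(O - 1/9) = (-5 + O)*(-1/9 + O))
Z = 26/9 (Z = (0 - 3) + (5/9 + 6**2 - 46/9*6) = -3 + (5/9 + 36 - 92/3) = -3 + 53/9 = 26/9 ≈ 2.8889)
E(b, f) = -10 (E(b, f) = -5*2 = -10)
-(E(1, Z) - 1)*(-25) = -(-10 - 1)*(-25) = -(-11)*(-25) = -1*275 = -275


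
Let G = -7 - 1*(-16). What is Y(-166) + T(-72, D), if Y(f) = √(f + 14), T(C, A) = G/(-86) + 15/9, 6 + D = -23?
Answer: 403/258 + 2*I*√38 ≈ 1.562 + 12.329*I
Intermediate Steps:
D = -29 (D = -6 - 23 = -29)
G = 9 (G = -7 + 16 = 9)
T(C, A) = 403/258 (T(C, A) = 9/(-86) + 15/9 = 9*(-1/86) + 15*(⅑) = -9/86 + 5/3 = 403/258)
Y(f) = √(14 + f)
Y(-166) + T(-72, D) = √(14 - 166) + 403/258 = √(-152) + 403/258 = 2*I*√38 + 403/258 = 403/258 + 2*I*√38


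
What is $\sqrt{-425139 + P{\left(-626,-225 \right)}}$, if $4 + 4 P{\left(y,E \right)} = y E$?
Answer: $\frac{i \sqrt{1559710}}{2} \approx 624.44 i$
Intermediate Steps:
$P{\left(y,E \right)} = -1 + \frac{E y}{4}$ ($P{\left(y,E \right)} = -1 + \frac{y E}{4} = -1 + \frac{E y}{4}$)
$\sqrt{-425139 + P{\left(-626,-225 \right)}} = \sqrt{-425139 - \left(1 + \frac{225}{4} \left(-626\right)\right)} = \sqrt{-425139 + \left(-1 + \frac{70425}{2}\right)} = \sqrt{-425139 + \frac{70423}{2}} = \sqrt{- \frac{779855}{2}} = \frac{i \sqrt{1559710}}{2}$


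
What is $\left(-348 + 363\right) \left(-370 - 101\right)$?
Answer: $-7065$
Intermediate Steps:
$\left(-348 + 363\right) \left(-370 - 101\right) = 15 \left(-471\right) = -7065$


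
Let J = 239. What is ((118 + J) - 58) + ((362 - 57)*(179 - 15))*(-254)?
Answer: -12704781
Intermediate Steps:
((118 + J) - 58) + ((362 - 57)*(179 - 15))*(-254) = ((118 + 239) - 58) + ((362 - 57)*(179 - 15))*(-254) = (357 - 58) + (305*164)*(-254) = 299 + 50020*(-254) = 299 - 12705080 = -12704781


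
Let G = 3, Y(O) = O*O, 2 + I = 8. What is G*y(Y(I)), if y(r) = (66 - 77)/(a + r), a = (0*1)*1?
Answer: -11/12 ≈ -0.91667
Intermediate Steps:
I = 6 (I = -2 + 8 = 6)
a = 0 (a = 0*1 = 0)
Y(O) = O**2
y(r) = -11/r (y(r) = (66 - 77)/(0 + r) = -11/r)
G*y(Y(I)) = 3*(-11/(6**2)) = 3*(-11/36) = -11/12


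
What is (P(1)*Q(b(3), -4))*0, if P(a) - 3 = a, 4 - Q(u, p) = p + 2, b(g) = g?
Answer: 0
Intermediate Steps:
Q(u, p) = 2 - p (Q(u, p) = 4 - (p + 2) = 4 - (2 + p) = 4 + (-2 - p) = 2 - p)
P(a) = 3 + a
(P(1)*Q(b(3), -4))*0 = ((3 + 1)*(2 - 1*(-4)))*0 = (4*(2 + 4))*0 = (4*6)*0 = 24*0 = 0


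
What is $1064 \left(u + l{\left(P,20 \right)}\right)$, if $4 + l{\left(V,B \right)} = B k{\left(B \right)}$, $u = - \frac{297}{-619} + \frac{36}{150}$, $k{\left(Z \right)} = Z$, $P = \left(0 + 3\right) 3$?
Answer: $\frac{6532150296}{15475} \approx 4.2211 \cdot 10^{5}$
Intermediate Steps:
$P = 9$ ($P = 3 \cdot 3 = 9$)
$u = \frac{11139}{15475}$ ($u = \left(-297\right) \left(- \frac{1}{619}\right) + 36 \cdot \frac{1}{150} = \frac{297}{619} + \frac{6}{25} = \frac{11139}{15475} \approx 0.71981$)
$l{\left(V,B \right)} = -4 + B^{2}$ ($l{\left(V,B \right)} = -4 + B B = -4 + B^{2}$)
$1064 \left(u + l{\left(P,20 \right)}\right) = 1064 \left(\frac{11139}{15475} - \left(4 - 20^{2}\right)\right) = 1064 \left(\frac{11139}{15475} + \left(-4 + 400\right)\right) = 1064 \left(\frac{11139}{15475} + 396\right) = 1064 \cdot \frac{6139239}{15475} = \frac{6532150296}{15475}$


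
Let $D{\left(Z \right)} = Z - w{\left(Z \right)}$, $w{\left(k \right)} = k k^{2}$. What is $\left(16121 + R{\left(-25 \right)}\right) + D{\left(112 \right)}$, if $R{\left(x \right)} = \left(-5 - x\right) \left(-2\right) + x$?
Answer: $-1388760$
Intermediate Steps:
$w{\left(k \right)} = k^{3}$
$R{\left(x \right)} = 10 + 3 x$ ($R{\left(x \right)} = \left(10 + 2 x\right) + x = 10 + 3 x$)
$D{\left(Z \right)} = Z - Z^{3}$
$\left(16121 + R{\left(-25 \right)}\right) + D{\left(112 \right)} = \left(16121 + \left(10 + 3 \left(-25\right)\right)\right) + \left(112 - 112^{3}\right) = \left(16121 + \left(10 - 75\right)\right) + \left(112 - 1404928\right) = \left(16121 - 65\right) + \left(112 - 1404928\right) = 16056 - 1404816 = -1388760$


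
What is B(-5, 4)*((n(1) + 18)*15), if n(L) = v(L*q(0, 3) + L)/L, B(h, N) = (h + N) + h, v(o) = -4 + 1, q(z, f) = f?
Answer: -1350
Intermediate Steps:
v(o) = -3
B(h, N) = N + 2*h (B(h, N) = (N + h) + h = N + 2*h)
n(L) = -3/L
B(-5, 4)*((n(1) + 18)*15) = (4 + 2*(-5))*((-3/1 + 18)*15) = (4 - 10)*((-3*1 + 18)*15) = -6*(-3 + 18)*15 = -90*15 = -6*225 = -1350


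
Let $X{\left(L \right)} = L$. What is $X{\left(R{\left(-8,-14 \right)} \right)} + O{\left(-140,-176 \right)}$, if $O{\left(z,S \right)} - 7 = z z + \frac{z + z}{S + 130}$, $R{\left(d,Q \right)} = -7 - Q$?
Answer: $\frac{451262}{23} \approx 19620.0$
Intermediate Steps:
$O{\left(z,S \right)} = 7 + z^{2} + \frac{2 z}{130 + S}$ ($O{\left(z,S \right)} = 7 + \left(z z + \frac{z + z}{S + 130}\right) = 7 + \left(z^{2} + \frac{2 z}{130 + S}\right) = 7 + z^{2} + \frac{2 z}{130 + S}$)
$X{\left(R{\left(-8,-14 \right)} \right)} + O{\left(-140,-176 \right)} = \left(-7 - -14\right) + \frac{910 + 2 \left(-140\right) + 7 \left(-176\right) + 130 \left(-140\right)^{2} - 176 \left(-140\right)^{2}}{130 - 176} = \left(-7 + 14\right) + \frac{910 - 280 - 1232 + 130 \cdot 19600 - 3449600}{-46} = 7 - \frac{910 - 280 - 1232 + 2548000 - 3449600}{46} = 7 - - \frac{451101}{23} = 7 + \frac{451101}{23} = \frac{451262}{23}$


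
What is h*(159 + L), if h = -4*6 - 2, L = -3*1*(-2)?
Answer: -4290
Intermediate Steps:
L = 6 (L = -3*(-2) = 6)
h = -26 (h = -24 - 2 = -26)
h*(159 + L) = -26*(159 + 6) = -26*165 = -4290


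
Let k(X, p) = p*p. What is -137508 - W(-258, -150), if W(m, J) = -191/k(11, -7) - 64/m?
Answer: -869164997/6321 ≈ -1.3750e+5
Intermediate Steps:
k(X, p) = p**2
W(m, J) = -191/49 - 64/m (W(m, J) = -191/((-7)**2) - 64/m = -191/49 - 64/m)
-137508 - W(-258, -150) = -137508 - (-191/49 - 64/(-258)) = -137508 - (-191/49 - 64*(-1/258)) = -137508 - (-191/49 + 32/129) = -137508 - 1*(-23071/6321) = -137508 + 23071/6321 = -869164997/6321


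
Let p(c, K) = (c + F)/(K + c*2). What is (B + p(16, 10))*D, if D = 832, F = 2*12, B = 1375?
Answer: 24040640/21 ≈ 1.1448e+6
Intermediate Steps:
F = 24
p(c, K) = (24 + c)/(K + 2*c) (p(c, K) = (c + 24)/(K + c*2) = (24 + c)/(K + 2*c))
(B + p(16, 10))*D = (1375 + (24 + 16)/(10 + 2*16))*832 = (1375 + 40/(10 + 32))*832 = (1375 + 40/42)*832 = (1375 + (1/42)*40)*832 = (1375 + 20/21)*832 = (28895/21)*832 = 24040640/21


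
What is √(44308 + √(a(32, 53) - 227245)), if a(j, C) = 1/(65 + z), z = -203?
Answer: √(843801552 + 138*I*√4327653918)/138 ≈ 210.5 + 1.1323*I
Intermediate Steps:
a(j, C) = -1/138 (a(j, C) = 1/(65 - 203) = 1/(-138) = -1/138)
√(44308 + √(a(32, 53) - 227245)) = √(44308 + √(-1/138 - 227245)) = √(44308 + √(-31359811/138)) = √(44308 + I*√4327653918/138)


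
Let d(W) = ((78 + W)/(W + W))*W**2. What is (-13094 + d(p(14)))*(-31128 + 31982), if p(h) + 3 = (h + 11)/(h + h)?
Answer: -1260062787/112 ≈ -1.1251e+7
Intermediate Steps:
p(h) = -3 + (11 + h)/(2*h) (p(h) = -3 + (h + 11)/(h + h) = -3 + (11 + h)/((2*h)) = -3 + (11 + h)*(1/(2*h)) = -3 + (11 + h)/(2*h))
d(W) = W*(78 + W)/2 (d(W) = ((78 + W)/((2*W)))*W**2 = ((78 + W)*(1/(2*W)))*W**2 = ((78 + W)/(2*W))*W**2 = W*(78 + W)/2)
(-13094 + d(p(14)))*(-31128 + 31982) = (-13094 + ((1/2)*(11 - 5*14)/14)*(78 + (1/2)*(11 - 5*14)/14)/2)*(-31128 + 31982) = (-13094 + ((1/2)*(1/14)*(11 - 70))*(78 + (1/2)*(1/14)*(11 - 70))/2)*854 = (-13094 + ((1/2)*(1/14)*(-59))*(78 + (1/2)*(1/14)*(-59))/2)*854 = (-13094 + (1/2)*(-59/28)*(78 - 59/28))*854 = (-13094 + (1/2)*(-59/28)*(2125/28))*854 = (-13094 - 125375/1568)*854 = -20656767/1568*854 = -1260062787/112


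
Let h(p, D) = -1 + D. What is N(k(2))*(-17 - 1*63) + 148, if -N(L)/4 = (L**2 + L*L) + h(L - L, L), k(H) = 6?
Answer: 24788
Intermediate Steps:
N(L) = 4 - 8*L**2 - 4*L (N(L) = -4*((L**2 + L*L) + (-1 + L)) = -4*((L**2 + L**2) + (-1 + L)) = -4*(2*L**2 + (-1 + L)) = -4*(-1 + L + 2*L**2) = 4 - 8*L**2 - 4*L)
N(k(2))*(-17 - 1*63) + 148 = (4 - 8*6**2 - 4*6)*(-17 - 1*63) + 148 = (4 - 8*36 - 24)*(-17 - 63) + 148 = (4 - 288 - 24)*(-80) + 148 = -308*(-80) + 148 = 24640 + 148 = 24788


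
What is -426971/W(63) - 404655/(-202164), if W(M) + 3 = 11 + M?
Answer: -28763144913/4784548 ≈ -6011.7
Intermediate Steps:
W(M) = 8 + M (W(M) = -3 + (11 + M) = 8 + M)
-426971/W(63) - 404655/(-202164) = -426971/(8 + 63) - 404655/(-202164) = -426971/71 - 404655*(-1/202164) = -426971*1/71 + 134885/67388 = -426971/71 + 134885/67388 = -28763144913/4784548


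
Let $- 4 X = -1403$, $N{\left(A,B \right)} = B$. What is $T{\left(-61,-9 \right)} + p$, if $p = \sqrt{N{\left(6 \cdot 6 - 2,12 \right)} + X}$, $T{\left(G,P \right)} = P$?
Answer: $-9 + \frac{\sqrt{1451}}{2} \approx 10.046$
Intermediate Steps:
$X = \frac{1403}{4}$ ($X = \left(- \frac{1}{4}\right) \left(-1403\right) = \frac{1403}{4} \approx 350.75$)
$p = \frac{\sqrt{1451}}{2}$ ($p = \sqrt{12 + \frac{1403}{4}} = \sqrt{\frac{1451}{4}} = \frac{\sqrt{1451}}{2} \approx 19.046$)
$T{\left(-61,-9 \right)} + p = -9 + \frac{\sqrt{1451}}{2}$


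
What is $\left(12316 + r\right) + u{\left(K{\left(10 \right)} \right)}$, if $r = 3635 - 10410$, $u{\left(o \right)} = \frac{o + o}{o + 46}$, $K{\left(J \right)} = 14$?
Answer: $\frac{83122}{15} \approx 5541.5$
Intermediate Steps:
$u{\left(o \right)} = \frac{2 o}{46 + o}$
$r = -6775$
$\left(12316 + r\right) + u{\left(K{\left(10 \right)} \right)} = \left(12316 - 6775\right) + 2 \cdot 14 \frac{1}{46 + 14} = 5541 + 2 \cdot 14 \cdot \frac{1}{60} = 5541 + \frac{7}{15} = \frac{83122}{15}$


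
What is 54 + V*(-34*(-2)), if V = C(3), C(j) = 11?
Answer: 802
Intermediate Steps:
V = 11
54 + V*(-34*(-2)) = 54 + 11*(-34*(-2)) = 54 + 11*68 = 54 + 748 = 802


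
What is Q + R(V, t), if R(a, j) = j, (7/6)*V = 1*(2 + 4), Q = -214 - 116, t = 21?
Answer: -309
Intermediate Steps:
Q = -330
V = 36/7 (V = 6*(1*(2 + 4))/7 = 6*(1*6)/7 = (6/7)*6 = 36/7 ≈ 5.1429)
Q + R(V, t) = -330 + 21 = -309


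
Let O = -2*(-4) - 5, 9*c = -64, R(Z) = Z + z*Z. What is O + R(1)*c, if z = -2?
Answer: 91/9 ≈ 10.111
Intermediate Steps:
R(Z) = -Z (R(Z) = Z - 2*Z = -Z)
c = -64/9 (c = (1/9)*(-64) = -64/9 ≈ -7.1111)
O = 3 (O = 8 - 5 = 3)
O + R(1)*c = 3 - 1*1*(-64/9) = 3 - 1*(-64/9) = 3 + 64/9 = 91/9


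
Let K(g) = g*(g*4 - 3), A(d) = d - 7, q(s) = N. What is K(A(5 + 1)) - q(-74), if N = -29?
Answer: 36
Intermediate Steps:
q(s) = -29
A(d) = -7 + d
K(g) = g*(-3 + 4*g) (K(g) = g*(4*g - 3) = g*(-3 + 4*g))
K(A(5 + 1)) - q(-74) = (-7 + (5 + 1))*(-3 + 4*(-7 + (5 + 1))) - 1*(-29) = (-7 + 6)*(-3 + 4*(-7 + 6)) + 29 = -(-3 + 4*(-1)) + 29 = -(-3 - 4) + 29 = -1*(-7) + 29 = 7 + 29 = 36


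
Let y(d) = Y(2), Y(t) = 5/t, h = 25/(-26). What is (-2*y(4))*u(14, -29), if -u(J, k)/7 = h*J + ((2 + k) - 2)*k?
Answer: 376530/13 ≈ 28964.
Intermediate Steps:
h = -25/26 (h = 25*(-1/26) = -25/26 ≈ -0.96154)
y(d) = 5/2
u(J, k) = -7*k² + 175*J/26 (u(J, k) = -7*(-25*J/26 + ((2 + k) - 2)*k) = -7*(-25*J/26 + k*k) = -7*(-25*J/26 + k²) = -7*(k² - 25*J/26) = -7*k² + 175*J/26)
(-2*y(4))*u(14, -29) = (-2*5/2)*(-7*(-29)² + (175/26)*14) = -5*(-7*841 + 1225/13) = -5*(-5887 + 1225/13) = -5*(-75306/13) = 376530/13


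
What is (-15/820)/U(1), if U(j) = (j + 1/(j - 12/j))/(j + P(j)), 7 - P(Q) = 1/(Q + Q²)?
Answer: -99/656 ≈ -0.15091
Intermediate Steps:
P(Q) = 7 - 1/(Q + Q²)
U(j) = (j + 1/(j - 12/j))/(j + (-1 + 7*j + 7*j²)/(j*(1 + j)))
(-15/820)/U(1) = (-15/820)/((1²*(-11 + 1² + 1³ - 11*1)/(12 + 1⁵ - 97*1² - 84*1 - 5*1³ + 8*1⁴))) = (-15*1/820)/((1*(-11 + 1 + 1 - 11)/(12 + 1 - 97*1 - 84 - 5*1 + 8*1))) = -3/(164*(1*(-20)/(12 + 1 - 97 - 84 - 5 + 8))) = -3/(164*(1*(-20)/(-165))) = -3/(164*(1*(-1/165)*(-20))) = -3/(164*4/33) = -3/164*33/4 = -99/656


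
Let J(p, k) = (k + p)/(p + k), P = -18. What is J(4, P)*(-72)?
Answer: -72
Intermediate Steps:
J(p, k) = 1 (J(p, k) = (k + p)/(k + p) = 1)
J(4, P)*(-72) = 1*(-72) = -72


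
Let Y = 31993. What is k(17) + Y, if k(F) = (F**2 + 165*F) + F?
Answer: 35104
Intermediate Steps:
k(F) = F**2 + 166*F
k(17) + Y = 17*(166 + 17) + 31993 = 17*183 + 31993 = 3111 + 31993 = 35104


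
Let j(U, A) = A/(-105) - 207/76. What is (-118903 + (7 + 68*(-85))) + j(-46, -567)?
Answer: -47375863/380 ≈ -1.2467e+5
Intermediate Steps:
j(U, A) = -207/76 - A/105 (j(U, A) = A*(-1/105) - 207*1/76 = -A/105 - 207/76 = -207/76 - A/105)
(-118903 + (7 + 68*(-85))) + j(-46, -567) = (-118903 + (7 + 68*(-85))) + (-207/76 - 1/105*(-567)) = (-118903 + (7 - 5780)) + (-207/76 + 27/5) = (-118903 - 5773) + 1017/380 = -124676 + 1017/380 = -47375863/380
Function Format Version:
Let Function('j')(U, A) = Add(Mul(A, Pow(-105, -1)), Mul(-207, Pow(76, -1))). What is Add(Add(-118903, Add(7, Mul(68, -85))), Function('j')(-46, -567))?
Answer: Rational(-47375863, 380) ≈ -1.2467e+5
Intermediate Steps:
Function('j')(U, A) = Add(Rational(-207, 76), Mul(Rational(-1, 105), A)) (Function('j')(U, A) = Add(Mul(A, Rational(-1, 105)), Mul(-207, Rational(1, 76))) = Add(Mul(Rational(-1, 105), A), Rational(-207, 76)) = Add(Rational(-207, 76), Mul(Rational(-1, 105), A)))
Add(Add(-118903, Add(7, Mul(68, -85))), Function('j')(-46, -567)) = Add(Add(-118903, Add(7, Mul(68, -85))), Add(Rational(-207, 76), Mul(Rational(-1, 105), -567))) = Add(Add(-118903, Add(7, -5780)), Add(Rational(-207, 76), Rational(27, 5))) = Add(Add(-118903, -5773), Rational(1017, 380)) = Add(-124676, Rational(1017, 380)) = Rational(-47375863, 380)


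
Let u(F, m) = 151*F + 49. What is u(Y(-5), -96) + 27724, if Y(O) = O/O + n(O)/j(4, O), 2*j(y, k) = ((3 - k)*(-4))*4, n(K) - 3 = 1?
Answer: 446633/16 ≈ 27915.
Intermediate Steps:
n(K) = 4 (n(K) = 3 + 1 = 4)
j(y, k) = -24 + 8*k (j(y, k) = (((3 - k)*(-4))*4)/2 = ((-12 + 4*k)*4)/2 = (-48 + 16*k)/2 = -24 + 8*k)
Y(O) = 1 + 4/(-24 + 8*O) (Y(O) = O/O + 4/(-24 + 8*O) = 1 + 4/(-24 + 8*O))
u(F, m) = 49 + 151*F
u(Y(-5), -96) + 27724 = (49 + 151*((-5/2 - 5)/(-3 - 5))) + 27724 = (49 + 151*(-15/2/(-8))) + 27724 = (49 + 151*(-⅛*(-15/2))) + 27724 = (49 + 151*(15/16)) + 27724 = (49 + 2265/16) + 27724 = 3049/16 + 27724 = 446633/16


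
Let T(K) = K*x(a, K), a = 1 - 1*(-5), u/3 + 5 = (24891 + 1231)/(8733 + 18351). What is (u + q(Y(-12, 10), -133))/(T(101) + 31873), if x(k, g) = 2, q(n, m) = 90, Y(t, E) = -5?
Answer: 9503/3913150 ≈ 0.0024285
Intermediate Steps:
u = -1477/122 (u = -15 + 3*((24891 + 1231)/(8733 + 18351)) = -15 + 3*(26122/27084) = -15 + 3*(26122*(1/27084)) = -15 + 3*(353/366) = -15 + 353/122 = -1477/122 ≈ -12.107)
a = 6 (a = 1 + 5 = 6)
T(K) = 2*K (T(K) = K*2 = 2*K)
(u + q(Y(-12, 10), -133))/(T(101) + 31873) = (-1477/122 + 90)/(2*101 + 31873) = 9503/(122*(202 + 31873)) = (9503/122)/32075 = (9503/122)*(1/32075) = 9503/3913150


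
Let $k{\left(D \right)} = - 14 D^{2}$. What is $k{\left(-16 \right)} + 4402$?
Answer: $818$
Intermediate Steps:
$k{\left(-16 \right)} + 4402 = - 14 \left(-16\right)^{2} + 4402 = \left(-14\right) 256 + 4402 = -3584 + 4402 = 818$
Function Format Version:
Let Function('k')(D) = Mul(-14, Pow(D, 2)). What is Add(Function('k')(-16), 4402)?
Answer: 818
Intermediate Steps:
Add(Function('k')(-16), 4402) = Add(Mul(-14, Pow(-16, 2)), 4402) = Add(Mul(-14, 256), 4402) = Add(-3584, 4402) = 818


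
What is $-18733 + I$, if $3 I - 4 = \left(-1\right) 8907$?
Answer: $- \frac{65102}{3} \approx -21701.0$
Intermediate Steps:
$I = - \frac{8903}{3}$ ($I = \frac{4}{3} + \frac{\left(-1\right) 8907}{3} = \frac{4}{3} + \frac{1}{3} \left(-8907\right) = \frac{4}{3} - 2969 = - \frac{8903}{3} \approx -2967.7$)
$-18733 + I = -18733 - \frac{8903}{3} = - \frac{65102}{3}$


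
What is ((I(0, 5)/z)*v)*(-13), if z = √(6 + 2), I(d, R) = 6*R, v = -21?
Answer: 4095*√2/2 ≈ 2895.6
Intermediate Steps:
z = 2*√2 (z = √8 = 2*√2 ≈ 2.8284)
((I(0, 5)/z)*v)*(-13) = (((6*5)/((2*√2)))*(-21))*(-13) = (((√2/4)*30)*(-21))*(-13) = ((15*√2/2)*(-21))*(-13) = -315*√2/2*(-13) = 4095*√2/2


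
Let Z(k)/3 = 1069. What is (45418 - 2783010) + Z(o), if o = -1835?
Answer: -2734385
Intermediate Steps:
Z(k) = 3207 (Z(k) = 3*1069 = 3207)
(45418 - 2783010) + Z(o) = (45418 - 2783010) + 3207 = -2737592 + 3207 = -2734385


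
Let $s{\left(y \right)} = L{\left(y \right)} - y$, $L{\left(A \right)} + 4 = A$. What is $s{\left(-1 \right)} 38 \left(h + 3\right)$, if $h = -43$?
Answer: $6080$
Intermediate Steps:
$L{\left(A \right)} = -4 + A$
$s{\left(y \right)} = -4$ ($s{\left(y \right)} = \left(-4 + y\right) - y = -4$)
$s{\left(-1 \right)} 38 \left(h + 3\right) = - 4 \cdot 38 \left(-43 + 3\right) = - 4 \cdot 38 \left(-40\right) = \left(-4\right) \left(-1520\right) = 6080$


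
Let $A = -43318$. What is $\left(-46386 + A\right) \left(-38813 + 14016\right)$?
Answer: $2224390088$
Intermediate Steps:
$\left(-46386 + A\right) \left(-38813 + 14016\right) = \left(-46386 - 43318\right) \left(-38813 + 14016\right) = \left(-89704\right) \left(-24797\right) = 2224390088$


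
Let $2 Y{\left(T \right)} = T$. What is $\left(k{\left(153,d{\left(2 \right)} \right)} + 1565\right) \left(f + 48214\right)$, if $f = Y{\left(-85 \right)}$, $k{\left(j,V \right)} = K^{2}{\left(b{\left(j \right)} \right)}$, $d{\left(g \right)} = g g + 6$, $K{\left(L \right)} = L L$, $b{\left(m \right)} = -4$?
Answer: $\frac{175440603}{2} \approx 8.772 \cdot 10^{7}$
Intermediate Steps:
$Y{\left(T \right)} = \frac{T}{2}$
$K{\left(L \right)} = L^{2}$
$d{\left(g \right)} = 6 + g^{2}$ ($d{\left(g \right)} = g^{2} + 6 = 6 + g^{2}$)
$k{\left(j,V \right)} = 256$ ($k{\left(j,V \right)} = \left(\left(-4\right)^{2}\right)^{2} = 16^{2} = 256$)
$f = - \frac{85}{2}$ ($f = \frac{1}{2} \left(-85\right) = - \frac{85}{2} \approx -42.5$)
$\left(k{\left(153,d{\left(2 \right)} \right)} + 1565\right) \left(f + 48214\right) = \left(256 + 1565\right) \left(- \frac{85}{2} + 48214\right) = 1821 \cdot \frac{96343}{2} = \frac{175440603}{2}$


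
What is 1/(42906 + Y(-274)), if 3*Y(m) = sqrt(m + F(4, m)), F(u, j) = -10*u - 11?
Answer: 386154/16568323849 - 15*I*sqrt(13)/16568323849 ≈ 2.3307e-5 - 3.2643e-9*I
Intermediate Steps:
F(u, j) = -11 - 10*u
Y(m) = sqrt(-51 + m)/3 (Y(m) = sqrt(m + (-11 - 10*4))/3 = sqrt(m + (-11 - 40))/3 = sqrt(m - 51)/3 = sqrt(-51 + m)/3)
1/(42906 + Y(-274)) = 1/(42906 + sqrt(-51 - 274)/3) = 1/(42906 + sqrt(-325)/3) = 1/(42906 + (5*I*sqrt(13))/3) = 1/(42906 + 5*I*sqrt(13)/3)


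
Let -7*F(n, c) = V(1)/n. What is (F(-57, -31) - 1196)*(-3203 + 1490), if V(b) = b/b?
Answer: 272482913/133 ≈ 2.0487e+6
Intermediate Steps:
V(b) = 1
F(n, c) = -1/(7*n)
(F(-57, -31) - 1196)*(-3203 + 1490) = (-⅐/(-57) - 1196)*(-3203 + 1490) = (-⅐*(-1/57) - 1196)*(-1713) = (1/399 - 1196)*(-1713) = -477203/399*(-1713) = 272482913/133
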